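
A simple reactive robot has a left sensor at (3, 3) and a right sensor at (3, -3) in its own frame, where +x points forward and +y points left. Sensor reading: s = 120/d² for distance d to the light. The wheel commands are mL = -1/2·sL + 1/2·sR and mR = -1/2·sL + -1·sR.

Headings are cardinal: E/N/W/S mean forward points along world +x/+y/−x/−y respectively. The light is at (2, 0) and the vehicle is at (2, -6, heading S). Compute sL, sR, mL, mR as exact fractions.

4/3 4/3 0 -2

left sensor world pos  = (5, -9); dL² = 90
right sensor world pos = (-1, -9); dR² = 90
sL = 120/90 = 4/3
sR = 120/90 = 4/3
mL = -1/2·sL + 1/2·sR = 0
mR = -1/2·sL + -1·sR = -2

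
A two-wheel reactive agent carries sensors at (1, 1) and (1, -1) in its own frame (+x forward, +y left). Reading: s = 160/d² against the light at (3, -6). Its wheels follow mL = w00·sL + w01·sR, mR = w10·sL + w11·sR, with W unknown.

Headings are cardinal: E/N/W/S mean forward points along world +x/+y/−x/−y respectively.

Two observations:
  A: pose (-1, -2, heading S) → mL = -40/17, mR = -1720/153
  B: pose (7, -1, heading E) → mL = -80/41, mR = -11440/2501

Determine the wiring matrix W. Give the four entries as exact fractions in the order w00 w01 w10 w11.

obs A: pose=(-1,-2,S) → sL=80/9, sR=80/17, mL=-40/17, mR=-1720/153
obs B: pose=(7,-1,E) → sL=160/61, sR=160/41, mL=-80/41, mR=-11440/2501
sensor matrix S = [[80/9, 80/17], [160/61, 160/41]]; det S = 8550400/382653
solve [mL_A; mL_B] = S·[w00; w01] and [mR_A; mR_B] = S·[w10; w11]:
  w00 = 0, w01 = -1/2, w10 = -1, w11 = -1/2

0 -1/2 -1 -1/2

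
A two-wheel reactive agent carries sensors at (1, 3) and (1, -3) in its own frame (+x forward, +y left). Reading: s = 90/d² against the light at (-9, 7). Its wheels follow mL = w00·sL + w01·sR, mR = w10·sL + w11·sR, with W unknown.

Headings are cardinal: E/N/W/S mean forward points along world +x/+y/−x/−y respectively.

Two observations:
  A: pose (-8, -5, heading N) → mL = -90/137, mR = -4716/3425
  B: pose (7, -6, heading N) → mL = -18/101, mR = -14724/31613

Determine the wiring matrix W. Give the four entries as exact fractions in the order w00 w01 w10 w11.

0 -1 -1 -1

obs A: pose=(-8,-5,N) → sL=18/25, sR=90/137, mL=-90/137, mR=-4716/3425
obs B: pose=(7,-6,N) → sL=90/313, sR=18/101, mL=-18/101, mR=-14724/31613
sensor matrix S = [[18/25, 90/137], [90/313, 18/101]]; det S = -6559056/108274525
solve [mL_A; mL_B] = S·[w00; w01] and [mR_A; mR_B] = S·[w10; w11]:
  w00 = 0, w01 = -1, w10 = -1, w11 = -1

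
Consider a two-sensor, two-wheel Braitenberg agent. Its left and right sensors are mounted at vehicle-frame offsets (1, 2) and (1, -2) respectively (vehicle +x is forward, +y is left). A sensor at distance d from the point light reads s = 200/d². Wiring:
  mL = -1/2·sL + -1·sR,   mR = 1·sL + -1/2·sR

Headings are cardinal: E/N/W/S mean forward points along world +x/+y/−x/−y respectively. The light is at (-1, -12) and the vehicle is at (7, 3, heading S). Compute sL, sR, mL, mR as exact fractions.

25/37 25/29 -2575/2146 525/2146

left sensor world pos  = (9, 2); dL² = 296
right sensor world pos = (5, 2); dR² = 232
sL = 200/296 = 25/37
sR = 200/232 = 25/29
mL = -1/2·sL + -1·sR = -2575/2146
mR = 1·sL + -1/2·sR = 525/2146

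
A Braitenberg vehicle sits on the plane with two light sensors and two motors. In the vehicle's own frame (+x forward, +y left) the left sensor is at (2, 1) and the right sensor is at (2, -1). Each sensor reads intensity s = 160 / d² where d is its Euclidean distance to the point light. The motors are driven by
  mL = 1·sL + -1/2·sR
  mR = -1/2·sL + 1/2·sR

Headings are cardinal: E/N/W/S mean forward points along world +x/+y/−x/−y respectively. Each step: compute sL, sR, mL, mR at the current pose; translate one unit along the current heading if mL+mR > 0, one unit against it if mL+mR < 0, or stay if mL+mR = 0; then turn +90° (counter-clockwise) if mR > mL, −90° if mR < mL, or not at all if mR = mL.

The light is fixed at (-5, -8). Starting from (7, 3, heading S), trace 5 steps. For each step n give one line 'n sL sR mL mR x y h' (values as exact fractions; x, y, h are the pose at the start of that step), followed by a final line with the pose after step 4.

n=0: pose=(7,3,S); sL=16/25, sR=80/101; mL=616/2525, mR=192/2525; mL+mR=8/25 → advance +1; mR−mL=-424/2525 → turn -1·90°
n=1: pose=(7,2,W); sL=160/181, sR=160/221; mL=20880/40001, mR=-3200/40001; mL+mR=80/181 → advance +1; mR−mL=-24080/40001 → turn -1·90°
n=2: pose=(6,2,N); sL=40/61, sR=5/9; mL=415/1098, mR=-55/1098; mL+mR=20/61 → advance +1; mR−mL=-235/549 → turn -1·90°
n=3: pose=(6,3,E); sL=160/313, sR=160/269; mL=18000/84197, mR=3520/84197; mL+mR=80/313 → advance +1; mR−mL=-14480/84197 → turn -1·90°
n=4: pose=(7,3,S); sL=16/25, sR=80/101; mL=616/2525, mR=192/2525; mL+mR=8/25 → advance +1; mR−mL=-424/2525 → turn -1·90°

0 16/25 80/101 616/2525 192/2525 7 3 S
1 160/181 160/221 20880/40001 -3200/40001 7 2 W
2 40/61 5/9 415/1098 -55/1098 6 2 N
3 160/313 160/269 18000/84197 3520/84197 6 3 E
4 16/25 80/101 616/2525 192/2525 7 3 S
final 7 2 W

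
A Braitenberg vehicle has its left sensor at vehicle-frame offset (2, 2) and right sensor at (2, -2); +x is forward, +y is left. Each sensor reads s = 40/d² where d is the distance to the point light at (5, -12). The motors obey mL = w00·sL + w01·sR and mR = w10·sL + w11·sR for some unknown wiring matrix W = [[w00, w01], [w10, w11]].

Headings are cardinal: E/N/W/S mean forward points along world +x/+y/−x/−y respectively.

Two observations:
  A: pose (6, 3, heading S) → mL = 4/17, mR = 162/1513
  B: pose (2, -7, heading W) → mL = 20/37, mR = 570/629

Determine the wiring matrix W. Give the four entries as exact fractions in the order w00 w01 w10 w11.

obs A: pose=(6,3,S) → sL=20/89, sR=4/17, mL=4/17, mR=162/1513
obs B: pose=(2,-7,W) → sL=20/17, sR=20/37, mL=20/37, mR=570/629
sensor matrix S = [[20/89, 4/17], [20/17, 20/37]]; det S = -147840/951677
solve [mL_A; mL_B] = S·[w00; w01] and [mR_A; mR_B] = S·[w10; w11]:
  w00 = 0, w01 = 1, w10 = 1, w11 = -1/2

0 1 1 -1/2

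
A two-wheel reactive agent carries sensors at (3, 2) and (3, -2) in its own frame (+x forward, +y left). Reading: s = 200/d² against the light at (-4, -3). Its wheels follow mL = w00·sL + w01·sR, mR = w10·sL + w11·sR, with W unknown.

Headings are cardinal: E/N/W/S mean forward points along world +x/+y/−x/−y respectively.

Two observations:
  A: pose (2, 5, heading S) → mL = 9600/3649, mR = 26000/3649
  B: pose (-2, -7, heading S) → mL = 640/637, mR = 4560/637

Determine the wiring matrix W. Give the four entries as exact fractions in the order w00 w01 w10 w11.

obs A: pose=(2,5,S) → sL=200/89, sR=200/41, mL=9600/3649, mR=26000/3649
obs B: pose=(-2,-7,S) → sL=40/13, sR=200/49, mL=640/637, mR=4560/637
sensor matrix S = [[200/89, 200/41], [40/13, 200/49]]; det S = -13568000/2324413
solve [mL_A; mL_B] = S·[w00; w01] and [mR_A; mR_B] = S·[w10; w11]:
  w00 = -1, w01 = 1, w10 = 1, w11 = 1

-1 1 1 1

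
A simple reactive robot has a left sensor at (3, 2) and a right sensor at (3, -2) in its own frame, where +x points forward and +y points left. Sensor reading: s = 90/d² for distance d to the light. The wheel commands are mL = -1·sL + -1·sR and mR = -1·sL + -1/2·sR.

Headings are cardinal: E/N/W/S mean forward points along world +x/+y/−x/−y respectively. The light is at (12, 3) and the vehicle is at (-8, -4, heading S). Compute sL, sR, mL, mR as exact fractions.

45/212 45/292 -2835/7738 -8955/30952

left sensor world pos  = (-6, -7); dL² = 424
right sensor world pos = (-10, -7); dR² = 584
sL = 90/424 = 45/212
sR = 90/584 = 45/292
mL = -1·sL + -1·sR = -2835/7738
mR = -1·sL + -1/2·sR = -8955/30952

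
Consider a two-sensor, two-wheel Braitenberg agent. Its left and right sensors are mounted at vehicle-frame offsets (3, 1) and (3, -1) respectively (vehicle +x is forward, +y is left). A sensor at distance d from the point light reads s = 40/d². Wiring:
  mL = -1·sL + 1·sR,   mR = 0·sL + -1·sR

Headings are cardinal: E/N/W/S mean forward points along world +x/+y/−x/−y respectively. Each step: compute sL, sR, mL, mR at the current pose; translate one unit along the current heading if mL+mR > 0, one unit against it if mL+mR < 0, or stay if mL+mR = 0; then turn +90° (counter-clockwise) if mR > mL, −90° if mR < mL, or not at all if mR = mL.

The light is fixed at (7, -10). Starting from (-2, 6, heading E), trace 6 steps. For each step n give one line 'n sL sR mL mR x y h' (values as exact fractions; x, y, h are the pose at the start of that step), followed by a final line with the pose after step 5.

n=0: pose=(-2,6,E); sL=8/65, sR=40/261; mL=512/16965, mR=-40/261; mL+mR=-8/65 → advance -1; mR−mL=-3112/16965 → turn -1·90°
n=1: pose=(-3,6,S); sL=4/25, sR=4/29; mL=-16/725, mR=-4/29; mL+mR=-4/25 → advance -1; mR−mL=-84/725 → turn -1·90°
n=2: pose=(-3,7,W); sL=8/85, sR=40/493; mL=-32/2465, mR=-40/493; mL+mR=-8/85 → advance -1; mR−mL=-168/2465 → turn -1·90°
n=3: pose=(-2,7,N); sL=2/25, sR=5/58; mL=9/1450, mR=-5/58; mL+mR=-2/25 → advance -1; mR−mL=-67/725 → turn -1·90°
n=4: pose=(-2,6,E); sL=8/65, sR=40/261; mL=512/16965, mR=-40/261; mL+mR=-8/65 → advance -1; mR−mL=-3112/16965 → turn -1·90°
n=5: pose=(-3,6,S); sL=4/25, sR=4/29; mL=-16/725, mR=-4/29; mL+mR=-4/25 → advance -1; mR−mL=-84/725 → turn -1·90°

0 8/65 40/261 512/16965 -40/261 -2 6 E
1 4/25 4/29 -16/725 -4/29 -3 6 S
2 8/85 40/493 -32/2465 -40/493 -3 7 W
3 2/25 5/58 9/1450 -5/58 -2 7 N
4 8/65 40/261 512/16965 -40/261 -2 6 E
5 4/25 4/29 -16/725 -4/29 -3 6 S
final -3 7 W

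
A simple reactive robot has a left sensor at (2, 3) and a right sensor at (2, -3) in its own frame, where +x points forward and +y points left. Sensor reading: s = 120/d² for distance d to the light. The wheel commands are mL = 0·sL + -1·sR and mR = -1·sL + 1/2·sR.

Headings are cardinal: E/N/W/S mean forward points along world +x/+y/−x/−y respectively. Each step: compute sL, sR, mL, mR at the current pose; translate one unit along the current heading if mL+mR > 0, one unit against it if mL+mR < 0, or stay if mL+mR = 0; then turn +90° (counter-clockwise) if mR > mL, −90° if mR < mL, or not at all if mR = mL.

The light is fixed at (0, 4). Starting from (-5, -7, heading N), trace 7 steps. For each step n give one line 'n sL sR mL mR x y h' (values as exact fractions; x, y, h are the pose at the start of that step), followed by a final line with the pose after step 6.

0 24/29 24/17 -24/17 -60/493 -5 -7 N
1 60/137 12/13 -12/13 42/1781 -5 -8 W
2 120/197 24/49 -24/49 -3516/9653 -4 -8 S
3 30/17 3/5 -3/5 -249/170 -4 -7 E
4 120/173 120/233 -120/233 -17580/40309 -5 -7 S
5 60/29 60/89 -60/89 -4470/2581 -5 -6 E
6 40/51 8/15 -8/15 -44/85 -6 -6 S
final -6 -5 E

n=0: pose=(-5,-7,N); sL=24/29, sR=24/17; mL=-24/17, mR=-60/493; mL+mR=-756/493 → advance -1; mR−mL=636/493 → turn +1·90°
n=1: pose=(-5,-8,W); sL=60/137, sR=12/13; mL=-12/13, mR=42/1781; mL+mR=-1602/1781 → advance -1; mR−mL=1686/1781 → turn +1·90°
n=2: pose=(-4,-8,S); sL=120/197, sR=24/49; mL=-24/49, mR=-3516/9653; mL+mR=-8244/9653 → advance -1; mR−mL=1212/9653 → turn +1·90°
n=3: pose=(-4,-7,E); sL=30/17, sR=3/5; mL=-3/5, mR=-249/170; mL+mR=-351/170 → advance -1; mR−mL=-147/170 → turn -1·90°
n=4: pose=(-5,-7,S); sL=120/173, sR=120/233; mL=-120/233, mR=-17580/40309; mL+mR=-38340/40309 → advance -1; mR−mL=3180/40309 → turn +1·90°
n=5: pose=(-5,-6,E); sL=60/29, sR=60/89; mL=-60/89, mR=-4470/2581; mL+mR=-6210/2581 → advance -1; mR−mL=-2730/2581 → turn -1·90°
n=6: pose=(-6,-6,S); sL=40/51, sR=8/15; mL=-8/15, mR=-44/85; mL+mR=-268/255 → advance -1; mR−mL=4/255 → turn +1·90°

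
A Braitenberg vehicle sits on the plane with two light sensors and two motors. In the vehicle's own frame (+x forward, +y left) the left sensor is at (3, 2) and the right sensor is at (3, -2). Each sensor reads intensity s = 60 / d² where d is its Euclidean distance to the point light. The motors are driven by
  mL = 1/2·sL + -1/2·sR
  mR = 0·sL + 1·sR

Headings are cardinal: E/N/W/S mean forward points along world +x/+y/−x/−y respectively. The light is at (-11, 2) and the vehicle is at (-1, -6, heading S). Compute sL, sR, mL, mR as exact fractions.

12/53 12/37 -96/1961 12/37

left sensor world pos  = (1, -9); dL² = 265
right sensor world pos = (-3, -9); dR² = 185
sL = 60/265 = 12/53
sR = 60/185 = 12/37
mL = 1/2·sL + -1/2·sR = -96/1961
mR = 0·sL + 1·sR = 12/37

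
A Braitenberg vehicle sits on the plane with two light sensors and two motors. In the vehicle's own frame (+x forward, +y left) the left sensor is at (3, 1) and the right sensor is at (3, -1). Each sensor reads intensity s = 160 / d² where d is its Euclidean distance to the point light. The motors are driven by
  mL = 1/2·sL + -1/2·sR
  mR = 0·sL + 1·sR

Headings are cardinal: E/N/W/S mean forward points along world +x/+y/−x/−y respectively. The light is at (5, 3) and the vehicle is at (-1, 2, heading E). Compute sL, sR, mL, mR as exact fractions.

left sensor world pos  = (2, 3); dL² = 9
right sensor world pos = (2, 1); dR² = 13
sL = 160/9 = 160/9
sR = 160/13 = 160/13
mL = 1/2·sL + -1/2·sR = 320/117
mR = 0·sL + 1·sR = 160/13

160/9 160/13 320/117 160/13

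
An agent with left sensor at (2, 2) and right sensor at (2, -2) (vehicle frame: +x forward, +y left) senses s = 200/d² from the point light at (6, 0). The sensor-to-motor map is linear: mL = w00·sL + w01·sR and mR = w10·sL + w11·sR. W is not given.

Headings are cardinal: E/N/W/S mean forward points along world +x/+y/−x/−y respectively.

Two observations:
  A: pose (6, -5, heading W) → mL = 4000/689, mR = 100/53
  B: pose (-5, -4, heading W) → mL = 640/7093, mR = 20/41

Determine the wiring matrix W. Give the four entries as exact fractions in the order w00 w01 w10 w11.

-1/2 1/2 1/2 0

obs A: pose=(6,-5,W) → sL=200/53, sR=200/13, mL=4000/689, mR=100/53
obs B: pose=(-5,-4,W) → sL=40/41, sR=200/173, mL=640/7093, mR=20/41
sensor matrix S = [[200/53, 200/13], [40/41, 200/173]]; det S = -52032000/4887077
solve [mL_A; mL_B] = S·[w00; w01] and [mR_A; mR_B] = S·[w10; w11]:
  w00 = -1/2, w01 = 1/2, w10 = 1/2, w11 = 0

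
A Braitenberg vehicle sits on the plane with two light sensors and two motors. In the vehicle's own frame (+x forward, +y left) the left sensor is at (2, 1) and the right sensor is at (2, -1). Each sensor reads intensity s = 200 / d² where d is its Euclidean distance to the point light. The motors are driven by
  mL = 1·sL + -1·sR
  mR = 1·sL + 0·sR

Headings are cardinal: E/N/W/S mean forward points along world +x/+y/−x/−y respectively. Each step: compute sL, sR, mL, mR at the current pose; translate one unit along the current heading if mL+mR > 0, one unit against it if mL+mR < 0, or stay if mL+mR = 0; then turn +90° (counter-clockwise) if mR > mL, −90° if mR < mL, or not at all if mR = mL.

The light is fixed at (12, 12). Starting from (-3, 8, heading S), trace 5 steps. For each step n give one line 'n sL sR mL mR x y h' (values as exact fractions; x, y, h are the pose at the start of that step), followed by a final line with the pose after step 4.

n=0: pose=(-3,8,S); sL=25/29, sR=50/73; mL=375/2117, mR=25/29; mL+mR=2200/2117 → advance +1; mR−mL=50/73 → turn +1·90°
n=1: pose=(-3,7,E); sL=40/37, sR=40/41; mL=160/1517, mR=40/37; mL+mR=1800/1517 → advance +1; mR−mL=40/41 → turn +1·90°
n=2: pose=(-2,7,N); sL=100/117, sR=100/89; mL=-2800/10413, mR=100/117; mL+mR=6100/10413 → advance +1; mR−mL=100/89 → turn +1·90°
n=3: pose=(-2,8,W); sL=200/281, sR=40/53; mL=-640/14893, mR=200/281; mL+mR=9960/14893 → advance +1; mR−mL=40/53 → turn +1·90°
n=4: pose=(-3,8,S); sL=25/29, sR=50/73; mL=375/2117, mR=25/29; mL+mR=2200/2117 → advance +1; mR−mL=50/73 → turn +1·90°

0 25/29 50/73 375/2117 25/29 -3 8 S
1 40/37 40/41 160/1517 40/37 -3 7 E
2 100/117 100/89 -2800/10413 100/117 -2 7 N
3 200/281 40/53 -640/14893 200/281 -2 8 W
4 25/29 50/73 375/2117 25/29 -3 8 S
final -3 7 E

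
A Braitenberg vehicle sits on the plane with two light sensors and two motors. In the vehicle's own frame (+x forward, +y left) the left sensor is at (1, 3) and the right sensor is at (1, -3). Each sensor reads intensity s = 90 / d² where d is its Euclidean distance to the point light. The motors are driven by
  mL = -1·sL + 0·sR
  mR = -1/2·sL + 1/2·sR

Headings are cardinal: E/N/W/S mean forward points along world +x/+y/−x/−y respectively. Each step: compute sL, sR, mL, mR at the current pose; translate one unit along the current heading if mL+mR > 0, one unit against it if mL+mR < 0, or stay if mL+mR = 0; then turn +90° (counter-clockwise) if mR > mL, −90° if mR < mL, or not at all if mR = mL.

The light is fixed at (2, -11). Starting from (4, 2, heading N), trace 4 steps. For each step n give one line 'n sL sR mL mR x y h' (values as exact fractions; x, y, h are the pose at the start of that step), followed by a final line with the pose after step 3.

0 90/197 90/221 -90/197 -1080/43537 4 2 N
1 45/41 45/113 -45/41 -1620/4633 4 1 W
2 90/157 90/121 -90/157 1620/18997 5 1 S
3 45/136 45/58 -45/136 1755/7888 5 2 E
final 4 2 N

n=0: pose=(4,2,N); sL=90/197, sR=90/221; mL=-90/197, mR=-1080/43537; mL+mR=-20970/43537 → advance -1; mR−mL=18810/43537 → turn +1·90°
n=1: pose=(4,1,W); sL=45/41, sR=45/113; mL=-45/41, mR=-1620/4633; mL+mR=-6705/4633 → advance -1; mR−mL=3465/4633 → turn +1·90°
n=2: pose=(5,1,S); sL=90/157, sR=90/121; mL=-90/157, mR=1620/18997; mL+mR=-9270/18997 → advance -1; mR−mL=12510/18997 → turn +1·90°
n=3: pose=(5,2,E); sL=45/136, sR=45/58; mL=-45/136, mR=1755/7888; mL+mR=-855/7888 → advance -1; mR−mL=4365/7888 → turn +1·90°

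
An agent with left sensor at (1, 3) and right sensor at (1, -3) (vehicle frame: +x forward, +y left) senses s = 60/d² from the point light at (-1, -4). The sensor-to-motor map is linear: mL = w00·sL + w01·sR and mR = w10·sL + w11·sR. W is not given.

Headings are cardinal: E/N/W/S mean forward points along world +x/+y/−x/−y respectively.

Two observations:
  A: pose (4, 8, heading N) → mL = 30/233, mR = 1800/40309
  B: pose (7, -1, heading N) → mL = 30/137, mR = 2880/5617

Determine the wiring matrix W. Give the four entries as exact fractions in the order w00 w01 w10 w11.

0 1/2 1/2 -1/2

obs A: pose=(4,8,N) → sL=60/173, sR=60/233, mL=30/233, mR=1800/40309
obs B: pose=(7,-1,N) → sL=60/41, sR=60/137, mL=30/137, mR=2880/5617
sensor matrix S = [[60/173, 60/233], [60/41, 60/137]]; det S = -50932800/226415653
solve [mL_A; mL_B] = S·[w00; w01] and [mR_A; mR_B] = S·[w10; w11]:
  w00 = 0, w01 = 1/2, w10 = 1/2, w11 = -1/2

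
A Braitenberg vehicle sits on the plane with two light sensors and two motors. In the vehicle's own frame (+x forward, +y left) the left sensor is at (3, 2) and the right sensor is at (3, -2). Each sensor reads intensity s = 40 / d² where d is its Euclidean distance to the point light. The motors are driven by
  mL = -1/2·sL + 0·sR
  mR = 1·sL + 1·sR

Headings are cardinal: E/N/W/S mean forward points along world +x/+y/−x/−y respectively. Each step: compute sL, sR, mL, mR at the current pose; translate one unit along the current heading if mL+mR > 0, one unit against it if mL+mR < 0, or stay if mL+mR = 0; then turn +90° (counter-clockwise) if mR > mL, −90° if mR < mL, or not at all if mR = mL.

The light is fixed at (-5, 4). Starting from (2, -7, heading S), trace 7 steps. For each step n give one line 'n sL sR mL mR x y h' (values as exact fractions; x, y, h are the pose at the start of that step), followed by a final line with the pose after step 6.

n=0: pose=(2,-7,S); sL=40/277, sR=40/221; mL=-20/277, mR=19920/61217; mL+mR=15500/61217 → advance +1; mR−mL=24340/61217 → turn +1·90°
n=1: pose=(2,-8,E); sL=1/5, sR=5/37; mL=-1/10, mR=62/185; mL+mR=87/370 → advance +1; mR−mL=161/370 → turn +1·90°
n=2: pose=(3,-8,N); sL=40/117, sR=40/181; mL=-20/117, mR=11920/21177; mL+mR=8300/21177 → advance +1; mR−mL=5180/7059 → turn +1·90°
n=3: pose=(3,-7,W); sL=20/97, sR=20/53; mL=-10/97, mR=3000/5141; mL+mR=2470/5141 → advance +1; mR−mL=3530/5141 → turn +1·90°
n=4: pose=(2,-7,S); sL=40/277, sR=40/221; mL=-20/277, mR=19920/61217; mL+mR=15500/61217 → advance +1; mR−mL=24340/61217 → turn +1·90°
n=5: pose=(2,-8,E); sL=1/5, sR=5/37; mL=-1/10, mR=62/185; mL+mR=87/370 → advance +1; mR−mL=161/370 → turn +1·90°
n=6: pose=(3,-8,N); sL=40/117, sR=40/181; mL=-20/117, mR=11920/21177; mL+mR=8300/21177 → advance +1; mR−mL=5180/7059 → turn +1·90°

0 40/277 40/221 -20/277 19920/61217 2 -7 S
1 1/5 5/37 -1/10 62/185 2 -8 E
2 40/117 40/181 -20/117 11920/21177 3 -8 N
3 20/97 20/53 -10/97 3000/5141 3 -7 W
4 40/277 40/221 -20/277 19920/61217 2 -7 S
5 1/5 5/37 -1/10 62/185 2 -8 E
6 40/117 40/181 -20/117 11920/21177 3 -8 N
final 3 -7 W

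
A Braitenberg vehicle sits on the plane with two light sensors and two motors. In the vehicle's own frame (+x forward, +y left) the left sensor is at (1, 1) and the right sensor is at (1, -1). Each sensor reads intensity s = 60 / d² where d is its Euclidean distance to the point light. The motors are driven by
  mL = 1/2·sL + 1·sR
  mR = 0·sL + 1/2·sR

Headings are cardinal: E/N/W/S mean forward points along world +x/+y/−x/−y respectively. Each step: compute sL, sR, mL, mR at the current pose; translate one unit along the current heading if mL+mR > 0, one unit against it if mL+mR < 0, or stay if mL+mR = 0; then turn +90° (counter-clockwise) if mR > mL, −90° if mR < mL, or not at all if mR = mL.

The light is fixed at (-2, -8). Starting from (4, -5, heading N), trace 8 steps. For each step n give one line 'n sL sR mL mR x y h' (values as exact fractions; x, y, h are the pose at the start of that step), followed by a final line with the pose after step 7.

0 60/41 12/13 882/533 6/13 4 -5 N
1 30/37 30/29 1545/1073 15/29 4 -4 E
2 60/73 4/3 382/219 2/3 5 -4 S
3 3/2 15/13 99/52 15/26 5 -5 W
4 60/41 12/13 882/533 6/13 4 -5 N
5 30/37 30/29 1545/1073 15/29 4 -4 E
6 60/73 4/3 382/219 2/3 5 -4 S
7 3/2 15/13 99/52 15/26 5 -5 W
final 4 -5 N

n=0: pose=(4,-5,N); sL=60/41, sR=12/13; mL=882/533, mR=6/13; mL+mR=1128/533 → advance +1; mR−mL=-636/533 → turn -1·90°
n=1: pose=(4,-4,E); sL=30/37, sR=30/29; mL=1545/1073, mR=15/29; mL+mR=2100/1073 → advance +1; mR−mL=-990/1073 → turn -1·90°
n=2: pose=(5,-4,S); sL=60/73, sR=4/3; mL=382/219, mR=2/3; mL+mR=176/73 → advance +1; mR−mL=-236/219 → turn -1·90°
n=3: pose=(5,-5,W); sL=3/2, sR=15/13; mL=99/52, mR=15/26; mL+mR=129/52 → advance +1; mR−mL=-69/52 → turn -1·90°
n=4: pose=(4,-5,N); sL=60/41, sR=12/13; mL=882/533, mR=6/13; mL+mR=1128/533 → advance +1; mR−mL=-636/533 → turn -1·90°
n=5: pose=(4,-4,E); sL=30/37, sR=30/29; mL=1545/1073, mR=15/29; mL+mR=2100/1073 → advance +1; mR−mL=-990/1073 → turn -1·90°
n=6: pose=(5,-4,S); sL=60/73, sR=4/3; mL=382/219, mR=2/3; mL+mR=176/73 → advance +1; mR−mL=-236/219 → turn -1·90°
n=7: pose=(5,-5,W); sL=3/2, sR=15/13; mL=99/52, mR=15/26; mL+mR=129/52 → advance +1; mR−mL=-69/52 → turn -1·90°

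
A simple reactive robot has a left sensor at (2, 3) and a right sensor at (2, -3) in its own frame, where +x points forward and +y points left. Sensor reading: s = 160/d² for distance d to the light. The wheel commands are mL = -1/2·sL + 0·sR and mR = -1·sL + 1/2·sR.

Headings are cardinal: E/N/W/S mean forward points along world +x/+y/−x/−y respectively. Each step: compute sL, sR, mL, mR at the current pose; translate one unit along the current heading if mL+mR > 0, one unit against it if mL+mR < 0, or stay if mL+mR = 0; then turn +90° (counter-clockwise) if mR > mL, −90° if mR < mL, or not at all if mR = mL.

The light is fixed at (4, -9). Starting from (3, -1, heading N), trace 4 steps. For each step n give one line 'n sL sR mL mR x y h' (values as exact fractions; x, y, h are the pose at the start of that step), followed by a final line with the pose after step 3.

n=0: pose=(3,-1,N); sL=40/29, sR=20/13; mL=-20/29, mR=-230/377; mL+mR=-490/377 → advance -1; mR−mL=30/377 → turn +1·90°
n=1: pose=(3,-2,W); sL=32/5, sR=160/109; mL=-16/5, mR=-3088/545; mL+mR=-4832/545 → advance -1; mR−mL=-1344/545 → turn -1·90°
n=2: pose=(4,-2,N); sL=16/9, sR=16/9; mL=-8/9, mR=-8/9; mL+mR=-16/9 → advance -1; mR−mL=0 → turn +0·90°
n=3: pose=(4,-3,N); sL=160/73, sR=160/73; mL=-80/73, mR=-80/73; mL+mR=-160/73 → advance -1; mR−mL=0 → turn +0·90°

0 40/29 20/13 -20/29 -230/377 3 -1 N
1 32/5 160/109 -16/5 -3088/545 3 -2 W
2 16/9 16/9 -8/9 -8/9 4 -2 N
3 160/73 160/73 -80/73 -80/73 4 -3 N
final 4 -4 N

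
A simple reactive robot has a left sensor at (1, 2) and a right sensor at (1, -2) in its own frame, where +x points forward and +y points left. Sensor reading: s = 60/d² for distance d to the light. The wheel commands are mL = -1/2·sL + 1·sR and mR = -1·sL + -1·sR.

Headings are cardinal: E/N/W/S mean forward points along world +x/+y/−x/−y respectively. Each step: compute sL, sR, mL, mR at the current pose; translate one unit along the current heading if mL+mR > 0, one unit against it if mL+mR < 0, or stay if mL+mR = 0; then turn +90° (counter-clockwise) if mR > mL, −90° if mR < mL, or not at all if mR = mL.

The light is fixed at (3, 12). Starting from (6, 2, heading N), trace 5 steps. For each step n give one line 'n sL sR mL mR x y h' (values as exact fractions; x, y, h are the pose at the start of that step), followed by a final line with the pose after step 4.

0 30/41 30/53 435/2173 -2820/2173 6 2 N
1 60/97 12/37 54/3589 -3384/3589 6 1 E
2 3/8 5/12 11/48 -19/24 5 1 S
3 12/29 12/13 270/377 -504/377 5 2 W
4 30/41 30/53 435/2173 -2820/2173 6 2 N
final 6 1 E

n=0: pose=(6,2,N); sL=30/41, sR=30/53; mL=435/2173, mR=-2820/2173; mL+mR=-45/41 → advance -1; mR−mL=-3255/2173 → turn -1·90°
n=1: pose=(6,1,E); sL=60/97, sR=12/37; mL=54/3589, mR=-3384/3589; mL+mR=-90/97 → advance -1; mR−mL=-3438/3589 → turn -1·90°
n=2: pose=(5,1,S); sL=3/8, sR=5/12; mL=11/48, mR=-19/24; mL+mR=-9/16 → advance -1; mR−mL=-49/48 → turn -1·90°
n=3: pose=(5,2,W); sL=12/29, sR=12/13; mL=270/377, mR=-504/377; mL+mR=-18/29 → advance -1; mR−mL=-774/377 → turn -1·90°
n=4: pose=(6,2,N); sL=30/41, sR=30/53; mL=435/2173, mR=-2820/2173; mL+mR=-45/41 → advance -1; mR−mL=-3255/2173 → turn -1·90°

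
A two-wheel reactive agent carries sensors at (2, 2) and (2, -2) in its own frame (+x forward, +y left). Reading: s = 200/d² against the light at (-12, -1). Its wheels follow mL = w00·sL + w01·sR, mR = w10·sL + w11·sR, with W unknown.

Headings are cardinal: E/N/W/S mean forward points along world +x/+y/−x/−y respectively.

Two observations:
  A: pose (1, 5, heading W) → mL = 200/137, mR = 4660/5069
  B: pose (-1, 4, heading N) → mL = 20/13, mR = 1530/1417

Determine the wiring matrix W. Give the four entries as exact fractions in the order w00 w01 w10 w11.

1 0 1 -1/2

obs A: pose=(1,5,W) → sL=200/137, sR=40/37, mL=200/137, mR=4660/5069
obs B: pose=(-1,4,N) → sL=20/13, sR=100/109, mL=20/13, mR=1530/1417
sensor matrix S = [[200/137, 40/37], [20/13, 100/109]]; det S = -2326400/7182773
solve [mL_A; mL_B] = S·[w00; w01] and [mR_A; mR_B] = S·[w10; w11]:
  w00 = 1, w01 = 0, w10 = 1, w11 = -1/2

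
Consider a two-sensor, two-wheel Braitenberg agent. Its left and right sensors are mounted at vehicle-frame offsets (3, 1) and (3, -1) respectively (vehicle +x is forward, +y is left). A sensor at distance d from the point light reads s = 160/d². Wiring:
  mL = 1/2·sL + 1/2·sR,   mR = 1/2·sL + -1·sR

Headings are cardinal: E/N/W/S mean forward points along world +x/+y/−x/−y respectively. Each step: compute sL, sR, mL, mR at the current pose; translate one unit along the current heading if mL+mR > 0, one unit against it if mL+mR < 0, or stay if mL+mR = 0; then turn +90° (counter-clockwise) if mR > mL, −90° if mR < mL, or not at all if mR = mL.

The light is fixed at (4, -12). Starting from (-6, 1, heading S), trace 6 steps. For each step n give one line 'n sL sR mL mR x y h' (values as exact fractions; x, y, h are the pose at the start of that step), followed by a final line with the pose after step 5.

n=0: pose=(-6,1,S); sL=160/181, sR=160/221; mL=32160/40001, mR=-11280/40001; mL+mR=20880/40001 → advance +1; mR−mL=-240/221 → turn -1·90°
n=1: pose=(-6,0,W); sL=16/29, sR=80/169; mL=2512/4901, mR=-968/4901; mL+mR=1544/4901 → advance +1; mR−mL=-120/169 → turn -1·90°
n=2: pose=(-7,0,N); sL=160/369, sR=32/65; mL=11104/23985, mR=-6608/23985; mL+mR=4496/23985 → advance +1; mR−mL=-48/65 → turn -1·90°
n=3: pose=(-7,1,E); sL=8/13, sR=10/13; mL=9/13, mR=-6/13; mL+mR=3/13 → advance +1; mR−mL=-15/13 → turn -1·90°
n=4: pose=(-6,1,S); sL=160/181, sR=160/221; mL=32160/40001, mR=-11280/40001; mL+mR=20880/40001 → advance +1; mR−mL=-240/221 → turn -1·90°
n=5: pose=(-6,0,W); sL=16/29, sR=80/169; mL=2512/4901, mR=-968/4901; mL+mR=1544/4901 → advance +1; mR−mL=-120/169 → turn -1·90°

0 160/181 160/221 32160/40001 -11280/40001 -6 1 S
1 16/29 80/169 2512/4901 -968/4901 -6 0 W
2 160/369 32/65 11104/23985 -6608/23985 -7 0 N
3 8/13 10/13 9/13 -6/13 -7 1 E
4 160/181 160/221 32160/40001 -11280/40001 -6 1 S
5 16/29 80/169 2512/4901 -968/4901 -6 0 W
final -7 0 N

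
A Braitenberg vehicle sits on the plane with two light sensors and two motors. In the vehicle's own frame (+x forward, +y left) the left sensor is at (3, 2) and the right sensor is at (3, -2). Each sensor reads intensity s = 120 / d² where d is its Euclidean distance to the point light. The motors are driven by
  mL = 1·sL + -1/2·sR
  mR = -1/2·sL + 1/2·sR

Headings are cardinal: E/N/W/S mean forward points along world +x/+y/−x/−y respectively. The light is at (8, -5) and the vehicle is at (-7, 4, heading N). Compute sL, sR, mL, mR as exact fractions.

left sensor world pos  = (-9, 7); dL² = 433
right sensor world pos = (-5, 7); dR² = 313
sL = 120/433 = 120/433
sR = 120/313 = 120/313
mL = 1·sL + -1/2·sR = 11580/135529
mR = -1/2·sL + 1/2·sR = 7200/135529

120/433 120/313 11580/135529 7200/135529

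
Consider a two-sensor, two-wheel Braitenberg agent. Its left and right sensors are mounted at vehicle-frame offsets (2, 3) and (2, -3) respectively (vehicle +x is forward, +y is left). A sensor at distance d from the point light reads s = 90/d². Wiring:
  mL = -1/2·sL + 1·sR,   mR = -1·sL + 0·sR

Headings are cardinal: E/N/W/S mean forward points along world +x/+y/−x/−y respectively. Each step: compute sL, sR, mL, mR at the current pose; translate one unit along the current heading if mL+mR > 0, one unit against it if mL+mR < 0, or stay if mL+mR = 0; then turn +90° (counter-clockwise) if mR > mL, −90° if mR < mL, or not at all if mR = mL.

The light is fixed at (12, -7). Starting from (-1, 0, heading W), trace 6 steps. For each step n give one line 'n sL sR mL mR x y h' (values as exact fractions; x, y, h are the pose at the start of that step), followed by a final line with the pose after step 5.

n=0: pose=(-1,0,W); sL=90/241, sR=18/65; mL=1413/15665, mR=-90/241; mL+mR=-4437/15665 → advance -1; mR−mL=-7263/15665 → turn -1·90°
n=1: pose=(0,0,N); sL=5/17, sR=5/9; mL=125/306, mR=-5/17; mL+mR=35/306 → advance +1; mR−mL=-215/306 → turn -1·90°
n=2: pose=(0,1,E); sL=90/221, sR=18/25; mL=2853/5525, mR=-90/221; mL+mR=603/5525 → advance +1; mR−mL=-5103/5525 → turn -1·90°
n=3: pose=(1,1,S); sL=9/10, sR=45/116; mL=-9/145, mR=-9/10; mL+mR=-279/290 → advance -1; mR−mL=-243/290 → turn -1·90°
n=4: pose=(1,2,W); sL=18/41, sR=90/313; mL=873/12833, mR=-18/41; mL+mR=-4761/12833 → advance -1; mR−mL=-6507/12833 → turn -1·90°
n=5: pose=(2,2,N); sL=9/29, sR=9/17; mL=369/986, mR=-9/29; mL+mR=63/986 → advance +1; mR−mL=-675/986 → turn -1·90°

0 90/241 18/65 1413/15665 -90/241 -1 0 W
1 5/17 5/9 125/306 -5/17 0 0 N
2 90/221 18/25 2853/5525 -90/221 0 1 E
3 9/10 45/116 -9/145 -9/10 1 1 S
4 18/41 90/313 873/12833 -18/41 1 2 W
5 9/29 9/17 369/986 -9/29 2 2 N
final 2 3 E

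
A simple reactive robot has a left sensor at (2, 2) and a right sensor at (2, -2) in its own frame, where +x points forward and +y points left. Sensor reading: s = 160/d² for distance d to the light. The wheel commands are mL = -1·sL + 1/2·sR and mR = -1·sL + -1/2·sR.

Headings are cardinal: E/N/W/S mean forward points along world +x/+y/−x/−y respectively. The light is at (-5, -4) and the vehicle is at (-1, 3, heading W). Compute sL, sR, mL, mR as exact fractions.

160/29 32/17 -2256/493 -3184/493

left sensor world pos  = (-3, 1); dL² = 29
right sensor world pos = (-3, 5); dR² = 85
sL = 160/29 = 160/29
sR = 160/85 = 32/17
mL = -1·sL + 1/2·sR = -2256/493
mR = -1·sL + -1/2·sR = -3184/493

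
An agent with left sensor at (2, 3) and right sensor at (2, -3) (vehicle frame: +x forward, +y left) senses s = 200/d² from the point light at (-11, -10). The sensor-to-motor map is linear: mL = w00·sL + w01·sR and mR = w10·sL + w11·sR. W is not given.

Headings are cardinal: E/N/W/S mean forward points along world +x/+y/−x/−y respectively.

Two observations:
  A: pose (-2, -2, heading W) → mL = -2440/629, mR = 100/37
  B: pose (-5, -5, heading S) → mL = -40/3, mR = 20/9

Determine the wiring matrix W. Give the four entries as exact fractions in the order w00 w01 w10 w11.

-1 -1 1 0

obs A: pose=(-2,-2,W) → sL=100/37, sR=20/17, mL=-2440/629, mR=100/37
obs B: pose=(-5,-5,S) → sL=20/9, sR=100/9, mL=-40/3, mR=20/9
sensor matrix S = [[100/37, 20/17], [20/9, 100/9]]; det S = 155200/5661
solve [mL_A; mL_B] = S·[w00; w01] and [mR_A; mR_B] = S·[w10; w11]:
  w00 = -1, w01 = -1, w10 = 1, w11 = 0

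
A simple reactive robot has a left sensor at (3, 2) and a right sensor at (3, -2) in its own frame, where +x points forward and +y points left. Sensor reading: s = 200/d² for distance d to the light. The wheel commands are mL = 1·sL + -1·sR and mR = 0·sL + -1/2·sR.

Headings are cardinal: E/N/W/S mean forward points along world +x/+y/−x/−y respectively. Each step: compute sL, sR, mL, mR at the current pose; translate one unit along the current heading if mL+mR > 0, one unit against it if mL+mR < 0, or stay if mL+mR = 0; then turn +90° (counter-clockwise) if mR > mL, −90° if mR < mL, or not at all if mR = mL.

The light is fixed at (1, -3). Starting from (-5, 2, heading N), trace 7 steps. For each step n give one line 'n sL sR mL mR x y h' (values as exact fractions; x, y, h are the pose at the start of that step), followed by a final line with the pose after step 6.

0 25/16 5/2 -15/16 -5/4 -5 2 N
1 40/9 200/13 -1280/117 -100/13 -5 1 E
2 20/13 100/37 -560/481 -50/37 -6 1 N
3 200/41 200/17 -4800/697 -100/17 -6 0 E
4 25/17 25/9 -200/153 -25/18 -7 0 N
5 200/41 8 -128/41 -4 -7 -1 E
6 4 100/61 144/61 -50/61 -8 -1 S
final -8 -2 W

n=0: pose=(-5,2,N); sL=25/16, sR=5/2; mL=-15/16, mR=-5/4; mL+mR=-35/16 → advance -1; mR−mL=-5/16 → turn -1·90°
n=1: pose=(-5,1,E); sL=40/9, sR=200/13; mL=-1280/117, mR=-100/13; mL+mR=-2180/117 → advance -1; mR−mL=380/117 → turn +1·90°
n=2: pose=(-6,1,N); sL=20/13, sR=100/37; mL=-560/481, mR=-50/37; mL+mR=-1210/481 → advance -1; mR−mL=-90/481 → turn -1·90°
n=3: pose=(-6,0,E); sL=200/41, sR=200/17; mL=-4800/697, mR=-100/17; mL+mR=-8900/697 → advance -1; mR−mL=700/697 → turn +1·90°
n=4: pose=(-7,0,N); sL=25/17, sR=25/9; mL=-200/153, mR=-25/18; mL+mR=-275/102 → advance -1; mR−mL=-25/306 → turn -1·90°
n=5: pose=(-7,-1,E); sL=200/41, sR=8; mL=-128/41, mR=-4; mL+mR=-292/41 → advance -1; mR−mL=-36/41 → turn -1·90°
n=6: pose=(-8,-1,S); sL=4, sR=100/61; mL=144/61, mR=-50/61; mL+mR=94/61 → advance +1; mR−mL=-194/61 → turn -1·90°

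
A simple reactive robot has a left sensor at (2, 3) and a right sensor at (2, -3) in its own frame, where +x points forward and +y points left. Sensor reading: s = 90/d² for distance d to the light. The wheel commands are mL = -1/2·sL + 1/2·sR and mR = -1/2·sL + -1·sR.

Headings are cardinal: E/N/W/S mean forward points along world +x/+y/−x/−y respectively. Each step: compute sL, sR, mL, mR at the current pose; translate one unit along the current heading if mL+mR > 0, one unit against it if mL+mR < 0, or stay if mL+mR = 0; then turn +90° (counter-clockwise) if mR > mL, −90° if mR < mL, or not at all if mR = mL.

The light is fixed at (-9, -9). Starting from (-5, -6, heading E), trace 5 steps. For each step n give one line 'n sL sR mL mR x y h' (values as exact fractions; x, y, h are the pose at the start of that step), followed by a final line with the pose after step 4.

0 5/4 5/2 5/8 -25/8 -5 -6 E
1 90/37 90 1620/37 -3375/37 -6 -6 S
2 45 9/5 -108/5 -243/10 -6 -5 W
3 90/37 18/17 -432/629 -1431/629 -5 -5 N
4 5/4 5/2 5/8 -25/8 -5 -6 E
final -6 -6 S

n=0: pose=(-5,-6,E); sL=5/4, sR=5/2; mL=5/8, mR=-25/8; mL+mR=-5/2 → advance -1; mR−mL=-15/4 → turn -1·90°
n=1: pose=(-6,-6,S); sL=90/37, sR=90; mL=1620/37, mR=-3375/37; mL+mR=-1755/37 → advance -1; mR−mL=-135 → turn -1·90°
n=2: pose=(-6,-5,W); sL=45, sR=9/5; mL=-108/5, mR=-243/10; mL+mR=-459/10 → advance -1; mR−mL=-27/10 → turn -1·90°
n=3: pose=(-5,-5,N); sL=90/37, sR=18/17; mL=-432/629, mR=-1431/629; mL+mR=-1863/629 → advance -1; mR−mL=-27/17 → turn -1·90°
n=4: pose=(-5,-6,E); sL=5/4, sR=5/2; mL=5/8, mR=-25/8; mL+mR=-5/2 → advance -1; mR−mL=-15/4 → turn -1·90°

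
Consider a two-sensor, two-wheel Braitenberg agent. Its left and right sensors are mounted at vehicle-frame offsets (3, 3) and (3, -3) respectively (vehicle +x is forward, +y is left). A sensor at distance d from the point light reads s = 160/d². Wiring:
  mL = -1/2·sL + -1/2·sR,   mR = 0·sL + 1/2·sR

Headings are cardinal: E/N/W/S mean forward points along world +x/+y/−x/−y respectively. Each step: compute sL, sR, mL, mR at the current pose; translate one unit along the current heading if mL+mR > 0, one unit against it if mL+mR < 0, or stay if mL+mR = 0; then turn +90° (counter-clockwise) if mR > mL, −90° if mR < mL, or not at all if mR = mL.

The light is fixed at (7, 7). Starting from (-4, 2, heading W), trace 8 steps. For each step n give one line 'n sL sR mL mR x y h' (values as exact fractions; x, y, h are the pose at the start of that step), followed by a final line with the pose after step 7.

0 8/13 4/5 -46/65 2/5 -4 2 W
1 160/113 160/233 -27680/26329 80/233 -3 2 S
2 16/5 80/49 -592/245 40/49 -3 3 E
3 160/197 32/13 -4192/2561 16/13 -4 3 N
4 8/13 4/5 -46/65 2/5 -4 2 W
5 160/113 160/233 -27680/26329 80/233 -3 2 S
6 16/5 80/49 -592/245 40/49 -3 3 E
7 160/197 32/13 -4192/2561 16/13 -4 3 N
final -4 2 W

n=0: pose=(-4,2,W); sL=8/13, sR=4/5; mL=-46/65, mR=2/5; mL+mR=-4/13 → advance -1; mR−mL=72/65 → turn +1·90°
n=1: pose=(-3,2,S); sL=160/113, sR=160/233; mL=-27680/26329, mR=80/233; mL+mR=-80/113 → advance -1; mR−mL=36720/26329 → turn +1·90°
n=2: pose=(-3,3,E); sL=16/5, sR=80/49; mL=-592/245, mR=40/49; mL+mR=-8/5 → advance -1; mR−mL=792/245 → turn +1·90°
n=3: pose=(-4,3,N); sL=160/197, sR=32/13; mL=-4192/2561, mR=16/13; mL+mR=-80/197 → advance -1; mR−mL=7344/2561 → turn +1·90°
n=4: pose=(-4,2,W); sL=8/13, sR=4/5; mL=-46/65, mR=2/5; mL+mR=-4/13 → advance -1; mR−mL=72/65 → turn +1·90°
n=5: pose=(-3,2,S); sL=160/113, sR=160/233; mL=-27680/26329, mR=80/233; mL+mR=-80/113 → advance -1; mR−mL=36720/26329 → turn +1·90°
n=6: pose=(-3,3,E); sL=16/5, sR=80/49; mL=-592/245, mR=40/49; mL+mR=-8/5 → advance -1; mR−mL=792/245 → turn +1·90°
n=7: pose=(-4,3,N); sL=160/197, sR=32/13; mL=-4192/2561, mR=16/13; mL+mR=-80/197 → advance -1; mR−mL=7344/2561 → turn +1·90°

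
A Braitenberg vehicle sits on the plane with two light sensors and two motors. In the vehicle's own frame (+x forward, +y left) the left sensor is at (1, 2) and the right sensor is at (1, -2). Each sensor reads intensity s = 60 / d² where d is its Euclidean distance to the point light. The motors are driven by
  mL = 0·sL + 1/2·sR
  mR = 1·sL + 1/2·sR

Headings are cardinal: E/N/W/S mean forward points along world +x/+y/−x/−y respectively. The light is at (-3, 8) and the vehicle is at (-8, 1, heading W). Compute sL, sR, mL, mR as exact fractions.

left sensor world pos  = (-9, -1); dL² = 117
right sensor world pos = (-9, 3); dR² = 61
sL = 60/117 = 20/39
sR = 60/61 = 60/61
mL = 0·sL + 1/2·sR = 30/61
mR = 1·sL + 1/2·sR = 2390/2379

20/39 60/61 30/61 2390/2379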